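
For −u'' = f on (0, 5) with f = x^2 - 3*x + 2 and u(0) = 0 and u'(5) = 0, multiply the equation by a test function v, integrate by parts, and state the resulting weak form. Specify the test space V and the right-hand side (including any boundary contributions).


V = {v ∈ H^1(0, 5) : v(0) = 0} (test functions vanish at x = 0 where u is specified); weak form: ∫_0^5 u'v' dx = ∫_0^5 (x^2 - 3*x + 2) v dx for all v ∈ V.

Multiply both sides by a test function v and integrate from 0 to 5:
  ∫_0^5 −u''(x) v(x) dx = ∫_0^5 f(x) v(x) dx.
Integrate the LHS by parts once:
  ∫_0^5 −u'' v dx = −[u'(x) v(x)]_0^5 + ∫_0^5 u'(x) v'(x) dx.
Thus ∫_0^5 u'(x) v'(x) dx = ∫_0^5 f(x) v(x) dx + [u'(x) v(x)]_0^5.
Choose V so that boundary terms are either known or forced to vanish.
Mixed BC: u(0) = 0 (Dirichlet) and u'(5) = 0 (Neumann). Define V = {v ∈ H^1(0, 5) : v(0) = 0}. Then [u' v]_0^5 = u'(5)·v(5) − u'(0)·0 = 0.
Weak formulation: find u (satisfying any essential BC) such that ∫_0^5 u'(x) v'(x) dx = ∫_0^5 f v dx for all v ∈ V (Dirichlet at 0 absorbed into V; the Neumann datum at x = 5 is zero, so no boundary term remains).
Substituting f(x) = x^2 - 3*x + 2, the right-hand side is ∫_0^5 (x^2 - 3*x + 2) v dx.


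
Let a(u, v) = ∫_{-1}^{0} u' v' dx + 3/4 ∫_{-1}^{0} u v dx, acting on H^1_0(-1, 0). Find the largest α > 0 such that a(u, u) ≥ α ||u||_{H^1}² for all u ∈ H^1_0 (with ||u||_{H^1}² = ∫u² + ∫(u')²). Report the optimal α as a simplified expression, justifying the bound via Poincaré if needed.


α = (3/4 + π^2)/(1 + π^2)

Coercivity of a(·,·) on H^1_0(-1, 0) means a(u, u) ≥ α ||u||_{H^1}² for every u ∈ H^1_0.
The interval has length L = 1, and Poincaré/coercivity depend only on L. Here a(u, u) = ∫(u')² + (3/4)·∫u².
Here 0 < c = 3/4 < 1. The condition a(u,u) ≥ α||u||_{H^1}² reads (1−α)∫(u')² ≥ (α−c)∫u². Any admissible α is ≤ 1 (rapidly oscillating u have ∫u²/∫(u')² → 0), and α = 1 would force 0 ≥ (1−c)∫u², impossible since c < 1; so 1−α > 0. By the sharp Poincaré inequality on H^1_0 of an interval of length L, ∫(u')² ≥ (π/L)²∫u² with equality for the first sine mode sin(π(x−x₀)/L) (x₀ the left endpoint), so the inequality holds for all u iff (1−α)(π/L)² ≥ α − c, i.e. α ≤ ((π/L)² + c)/((π/L)² + 1) = (1 + c(L/π)²)/(1 + (L/π)²). With (π/L)² = π^2 and c = 3/4, the largest admissible constant is α = ((π/L)² + c)/((π/L)² + 1).
Simplifying, α = (3/4 + π^2)/(1 + π^2).


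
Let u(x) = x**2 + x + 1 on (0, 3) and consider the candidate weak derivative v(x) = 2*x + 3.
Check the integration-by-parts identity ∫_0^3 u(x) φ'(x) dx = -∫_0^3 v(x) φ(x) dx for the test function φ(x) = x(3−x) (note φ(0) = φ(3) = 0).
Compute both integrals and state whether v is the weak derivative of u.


LHS = -18, RHS = -27. No, v is not the weak derivative of u.

u(x) = x**2 + x + 1, classical derivative u'(x) = 2*x + 1.
φ(x) = x(3−x), so φ'(x) = 3 - 2*x.
Note φ(0) = φ(3) = 0, so the boundary term u·φ vanishes.
LHS = ∫_0^3 u(x) φ'(x) dx = ∫_0^3 (-2*x^3 + x^2 + x + 3) dx. Term by term:
  ∫_0^3 -2*x^3 dx = -81/2;  ∫_0^3 x^2 dx = 9;  ∫_0^3 x dx = 9/2;
  ∫_0^3 3 dx = 9.
Sum: -81/2 + 9 + 9/2 + 9 = -18.
So LHS = -18.
∫_0^3 v(x) φ(x) dx = ∫_0^3 (-2*x^3 + 3*x^2 + 9*x) dx. Term by term:
  ∫_0^3 -2*x^3 dx = -81/2;  ∫_0^3 3*x^2 dx = 27;  ∫_0^3 9*x dx = 81/2.
Sum: -81/2 + 27 + 81/2 = 27.
So RHS = -∫_0^3 v(x) φ(x) dx = -27.
LHS − RHS = 9 ≠ 0, so the identity fails.
(For a valid weak derivative the identity must hold for EVERY test function, in particular this one. The failure shows v is NOT the weak derivative of u.)
Correct weak derivative would be u'(x) = 2*x + 1.


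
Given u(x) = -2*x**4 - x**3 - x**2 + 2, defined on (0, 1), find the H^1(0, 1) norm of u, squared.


||u||_{H^1}^2 = 20119/630

The H^1 norm (squared) on an interval (0, L) is
  ||u||_{H^1}^2 = ∫_0^L u(x)^2 dx + ∫_0^L u'(x)^2 dx.
Compute u'(x) = -8*x**3 - 3*x**2 - 2*x.
Then u(x)^2 = 4*x**8 + 4*x**7 + 5*x**6 + 2*x**5 - 7*x**4 - 4*x**3 - 4*x**2 + 4 and u'(x)^2 = 64*x**6 + 48*x**5 + 41*x**4 + 12*x**3 + 4*x**2.
Integrate each monomial from 0 to 1 using ∫_0^1 c·x^n dx = c·1^(n+1)/(n+1):
  ∫_0^1 u(x)^2 dx = ∫_0^1 (4*x^8 + 4*x^7 + 5*x^6 + 2*x^5 - 7*x^4 - 4*x^3 - 4*x^2 + 4) dx. Term by term:
    ∫_0^1 4*x^8 dx = 4/9;  ∫_0^1 4*x^7 dx = 1/2;  ∫_0^1 5*x^6 dx = 5/7;
    ∫_0^1 2*x^5 dx = 1/3;  ∫_0^1 -7*x^4 dx = -7/5;  ∫_0^1 -4*x^3 dx = -1;
    ∫_0^1 -4*x^2 dx = -4/3;  ∫_0^1 4 dx = 4.
  Sum: 4/9 + 1/2 + 5/7 + 1/3 − 7/5 − 1 − 4/3 + 4 = 1423/630.
  ∫_0^1 u'(x)^2 dx = ∫_0^1 (64*x^6 + 48*x^5 + 41*x^4 + 12*x^3 + 4*x^2) dx. Term by term:
    ∫_0^1 64*x^6 dx = 64/7;  ∫_0^1 48*x^5 dx = 8;  ∫_0^1 41*x^4 dx = 41/5;
    ∫_0^1 12*x^3 dx = 3;  ∫_0^1 4*x^2 dx = 4/3.
  Sum: 64/7 + 8 + 41/5 + 3 + 4/3 = 3116/105.
Adding: ||u||_{H^1}^2 = 1423/630 + 3116/105 = 20119/630.


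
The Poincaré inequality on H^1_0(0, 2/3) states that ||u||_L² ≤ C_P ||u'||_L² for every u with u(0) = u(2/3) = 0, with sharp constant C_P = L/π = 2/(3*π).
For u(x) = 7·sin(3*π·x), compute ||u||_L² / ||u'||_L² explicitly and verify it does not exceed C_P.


||u||_L² / ||u'||_L² = 1/(3*π) < C_P = 2/(3*π).

u(x) = 7·sin(3*π·x), so u'(x) = 21*π*cos(3*π*x).
Writing u(x) = A·sin(kπx/L) with A = 7 and k = 2, use ∫_0^L sin²(kπx/L) dx = L/2 and ∫_0^L cos²(kπx/L) dx = L/2.
u² = 49·sin²(3*π·x) and (u')² = 441*π^2·cos²(3*π·x), and each of sin², cos² integrates to L/2 = 1/3 over (0, 2/3).
∫_0^2/3 u² dx = 49/3, so ||u||_L² = 7*sqrt(3)/3.
∫_0^2/3 (u')² dx = 147*π^2, so ||u'||_L² = 7*sqrt(3)*π.
Ratio ||u||_L² / ||u'||_L² = 1/(3*π).
Sharp Poincaré constant on H^1_0(0, 2/3) is C_P = L/π = 2/(3*π), achieved by sin(3*π/2·x).
This is the k = 2 harmonic; the ratio L/(kπ) is strictly less than C_P = L/π, consistent with the sharp inequality ||u||_L² ≤ C_P ||u'||_L².


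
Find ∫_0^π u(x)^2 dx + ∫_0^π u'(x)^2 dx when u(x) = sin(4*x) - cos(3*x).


||u||_{H^1(0,π)}^2 = -160/7 + 27*π/2

u'(x) = 3*sin(3*x) + 4*cos(4*x).
Expand u² and (u')² and integrate term by term on (0, π), using: for integers n ≥ 1, ∫_0^π sin²(nx) dx = ∫_0^π cos²(nx) dx = π/2; for n ≠ n', ∫_0^π sin(nx)sin(n'x) dx = ∫_0^π cos(nx)cos(n'x) dx = 0; and by product-to-sum, ∫_0^π sin(nx)cos(n'x) dx = ½∫_0^π [sin((n+n')x) + sin((n−n')x)] dx, which is 0 when n+n' is even and 2n/(n²−n'²) when n+n' is odd (it need not vanish on (0, π)).
  u² squared terms: (-1)²·∫cos(3x)² dx = 1·π/2 = π/2;  (1)²·∫sin(4x)² dx = 1·π/2 = π/2.
  u² cross terms: 2·(-1)·(1)·∫cos(3x)·sin(4x) dx = -2·(8/7) = -16/7.
  So ∫_0^π u² dx = π/2 + π/2 − 16/7 = -16/7 + π.
  (u')² squared terms: (3)²·∫sin(3x)² dx = 9·π/2 = 9*π/2;  (4)²·∫cos(4x)² dx = 16·π/2 = 8*π.
  (u')² cross terms: 2·(3)·(4)·∫sin(3x)·cos(4x) dx = 24·(-6/7) = -144/7.
  So ∫_0^π (u')² dx = 9*π/2 + 8*π − 144/7 = -144/7 + 25*π/2.
||u||_{H^1}^2 = (-16/7 + π) + (-144/7 + 25*π/2) = -160/7 + 27*π/2.


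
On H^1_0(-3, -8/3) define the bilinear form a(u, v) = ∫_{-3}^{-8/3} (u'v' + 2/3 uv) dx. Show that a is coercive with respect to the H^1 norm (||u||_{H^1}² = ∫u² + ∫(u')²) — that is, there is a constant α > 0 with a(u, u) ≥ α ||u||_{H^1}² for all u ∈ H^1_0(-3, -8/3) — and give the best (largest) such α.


α = (2 + 27*π^2)/(3*(1 + 9*π^2))

Coercivity of a(·,·) on H^1_0(-3, -8/3) means a(u, u) ≥ α ||u||_{H^1}² for every u ∈ H^1_0.
The interval has length L = 1/3, and Poincaré/coercivity depend only on L. Here a(u, u) = ∫(u')² + (2/3)·∫u².
Here 0 < c = 2/3 < 1. The condition a(u,u) ≥ α||u||_{H^1}² reads (1−α)∫(u')² ≥ (α−c)∫u². Any admissible α is ≤ 1 (rapidly oscillating u have ∫u²/∫(u')² → 0), and α = 1 would force 0 ≥ (1−c)∫u², impossible since c < 1; so 1−α > 0. By the sharp Poincaré inequality on H^1_0 of an interval of length L, ∫(u')² ≥ (π/L)²∫u² with equality for the first sine mode sin(π(x−x₀)/L) (x₀ the left endpoint), so the inequality holds for all u iff (1−α)(π/L)² ≥ α − c, i.e. α ≤ ((π/L)² + c)/((π/L)² + 1) = (1 + c(L/π)²)/(1 + (L/π)²). With (π/L)² = 9*π^2 and c = 2/3, the largest admissible constant is α = ((π/L)² + c)/((π/L)² + 1).
Simplifying, α = (2 + 27*π^2)/(3*(1 + 9*π^2)).


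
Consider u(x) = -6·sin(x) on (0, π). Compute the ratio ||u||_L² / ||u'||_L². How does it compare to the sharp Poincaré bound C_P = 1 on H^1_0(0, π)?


||u||_L² / ||u'||_L² = 1 = C_P.

u(x) = -6·sin(x), so u'(x) = -6*cos(x).
Writing u(x) = A·sin(kπx/L) with A = -6 and k = 1, use ∫_0^L sin²(kπx/L) dx = L/2 and ∫_0^L cos²(kπx/L) dx = L/2.
u² = 36·sin²(x) and (u')² = 36·cos²(x), and each of sin², cos² integrates to L/2 = π/2 over (0, π).
∫_0^π u² dx = 18*π, so ||u||_L² = 3*sqrt(2)*sqrt(π).
∫_0^π (u')² dx = 18*π, so ||u'||_L² = 3*sqrt(2)*sqrt(π).
Ratio ||u||_L² / ||u'||_L² = 1.
Sharp Poincaré constant on H^1_0(0, π) is C_P = L/π = 1, achieved by sin(x).
This is the k = 1 eigenfunction (up to amplitude), so the ratio equals the sharp Poincaré constant exactly.


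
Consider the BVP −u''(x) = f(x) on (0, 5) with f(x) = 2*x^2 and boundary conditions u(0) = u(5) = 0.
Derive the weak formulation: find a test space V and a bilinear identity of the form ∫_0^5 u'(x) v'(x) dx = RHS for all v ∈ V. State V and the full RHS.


V = H^1_0(0, 5) (so v(0) = v(5) = 0); weak form: ∫_0^5 u'v' dx = ∫_0^5 (2*x^2) v dx for all v ∈ V.

Multiply both sides by a test function v and integrate from 0 to 5:
  ∫_0^5 −u''(x) v(x) dx = ∫_0^5 f(x) v(x) dx.
Integrate the LHS by parts once:
  ∫_0^5 −u'' v dx = −[u'(x) v(x)]_0^5 + ∫_0^5 u'(x) v'(x) dx.
Thus ∫_0^5 u'(x) v'(x) dx = ∫_0^5 f(x) v(x) dx + [u'(x) v(x)]_0^5.
Choose V so that boundary terms are either known or forced to vanish.
u is Dirichlet: u(0) = u(5) = 0. Let V = H^1_0(0, 5); then v(0) = v(5) = 0, and [u' v]_0^5 = 0.
Weak formulation: find u (satisfying any essential BC) such that ∫_0^5 u'(x) v'(x) dx = ∫_0^5 f v dx for all v ∈ V.
Substituting f(x) = 2*x^2, the right-hand side is ∫_0^5 (2*x^2) v dx.


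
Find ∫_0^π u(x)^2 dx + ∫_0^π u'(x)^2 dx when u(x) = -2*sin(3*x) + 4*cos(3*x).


||u||_{H^1(0,π)}^2 = 100*π

u'(x) = -12*sin(3*x) - 6*cos(3*x).
Expand u² and (u')² and integrate term by term on (0, π), using: for integers n ≥ 1, ∫_0^π sin²(nx) dx = ∫_0^π cos²(nx) dx = π/2; for n ≠ n', ∫_0^π sin(nx)sin(n'x) dx = ∫_0^π cos(nx)cos(n'x) dx = 0; and by product-to-sum, ∫_0^π sin(nx)cos(n'x) dx = ½∫_0^π [sin((n+n')x) + sin((n−n')x)] dx, which is 0 when n+n' is even and 2n/(n²−n'²) when n+n' is odd (it need not vanish on (0, π)).
  u² squared terms: (-2)²·∫sin(3x)² dx = 4·π/2 = 2*π;  (4)²·∫cos(3x)² dx = 16·π/2 = 8*π.
  u² cross terms: 2·(-2)·(4)·∫sin(3x)·cos(3x) dx = -16·(0) = 0.
  So ∫_0^π u² dx = 2*π + 8*π + 0 = 10*π.
  (u')² squared terms: (-12)²·∫sin(3x)² dx = 144·π/2 = 72*π;  (-6)²·∫cos(3x)² dx = 36·π/2 = 18*π.
  (u')² cross terms: 2·(-12)·(-6)·∫sin(3x)·cos(3x) dx = 144·(0) = 0.
  So ∫_0^π (u')² dx = 72*π + 18*π + 0 = 90*π.
||u||_{H^1}^2 = (10*π) + (90*π) = 100*π.


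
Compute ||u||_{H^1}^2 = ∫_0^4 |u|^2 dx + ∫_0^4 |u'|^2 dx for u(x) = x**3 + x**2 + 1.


||u||_{H^1}^2 = 142420/21

The H^1 norm (squared) on an interval (0, L) is
  ||u||_{H^1}^2 = ∫_0^L u(x)^2 dx + ∫_0^L u'(x)^2 dx.
Compute u'(x) = 3*x**2 + 2*x.
Then u(x)^2 = x**6 + 2*x**5 + x**4 + 2*x**3 + 2*x**2 + 1 and u'(x)^2 = 9*x**4 + 12*x**3 + 4*x**2.
Integrate each monomial from 0 to 4 using ∫_0^4 c·x^n dx = c·4^(n+1)/(n+1):
  ∫_0^4 u(x)^2 dx = ∫_0^4 (x^6 + 2*x^5 + x^4 + 2*x^3 + 2*x^2 + 1) dx. Term by term:
    ∫_0^4 x^6 dx = 16384/7;  ∫_0^4 2*x^5 dx = 4096/3;  ∫_0^4 x^4 dx = 1024/5;
    ∫_0^4 2*x^3 dx = 128;  ∫_0^4 2*x^2 dx = 128/3;  ∫_0^4 1 dx = 4.
  Sum: 16384/7 + 4096/3 + 1024/5 + 128 + 128/3 + 4 = 142988/35.
  ∫_0^4 u'(x)^2 dx = ∫_0^4 (9*x^4 + 12*x^3 + 4*x^2) dx. Term by term:
    ∫_0^4 9*x^4 dx = 9216/5;  ∫_0^4 12*x^3 dx = 768;  ∫_0^4 4*x^2 dx = 256/3.
  Sum: 9216/5 + 768 + 256/3 = 40448/15.
Adding: ||u||_{H^1}^2 = 142988/35 + 40448/15 = 142420/21.


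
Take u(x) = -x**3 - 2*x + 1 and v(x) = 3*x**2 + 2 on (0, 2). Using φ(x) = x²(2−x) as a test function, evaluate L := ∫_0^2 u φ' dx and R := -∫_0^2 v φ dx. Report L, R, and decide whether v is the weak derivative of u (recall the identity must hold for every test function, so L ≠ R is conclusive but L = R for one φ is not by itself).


LHS = 136/15, RHS = -136/15. No, v is not the weak derivative of u.

u(x) = -x**3 - 2*x + 1, classical derivative u'(x) = -3*x**2 - 2.
φ(x) = x²(2−x), so φ'(x) = x*(4 - 3*x).
Note φ(0) = φ(2) = 0, so the boundary term u·φ vanishes.
LHS = ∫_0^2 u(x) φ'(x) dx = ∫_0^2 (3*x^5 - 4*x^4 + 6*x^3 - 11*x^2 + 4*x) dx. Term by term:
  ∫_0^2 3*x^5 dx = 32;  ∫_0^2 -4*x^4 dx = -128/5;  ∫_0^2 6*x^3 dx = 24;
  ∫_0^2 -11*x^2 dx = -88/3;  ∫_0^2 4*x dx = 8.
Sum: 32 − 128/5 + 24 − 88/3 + 8 = 136/15.
So LHS = 136/15.
∫_0^2 v(x) φ(x) dx = ∫_0^2 (-3*x^5 + 6*x^4 - 2*x^3 + 4*x^2) dx. Term by term:
  ∫_0^2 -3*x^5 dx = -32;  ∫_0^2 6*x^4 dx = 192/5;  ∫_0^2 -2*x^3 dx = -8;
  ∫_0^2 4*x^2 dx = 32/3.
Sum: -32 + 192/5 − 8 + 32/3 = 136/15.
So RHS = -∫_0^2 v(x) φ(x) dx = -136/15.
LHS − RHS = 272/15 ≠ 0, so the identity fails.
(For a valid weak derivative the identity must hold for EVERY test function, in particular this one. The failure shows v is NOT the weak derivative of u.)
Correct weak derivative would be u'(x) = -3*x**2 - 2.


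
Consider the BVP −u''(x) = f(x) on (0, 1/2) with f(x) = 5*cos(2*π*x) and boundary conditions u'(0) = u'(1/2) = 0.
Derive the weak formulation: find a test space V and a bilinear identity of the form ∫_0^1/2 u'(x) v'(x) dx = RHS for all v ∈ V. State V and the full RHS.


V = H^1(0, 1/2) (no boundary constraint on v; u is determined up to an additive constant); weak form: ∫_0^1/2 u'v' dx = ∫_0^1/2 (5*cos(2*π*x)) v dx for all v ∈ V.

Multiply both sides by a test function v and integrate from 0 to 1/2:
  ∫_0^1/2 −u''(x) v(x) dx = ∫_0^1/2 f(x) v(x) dx.
Integrate the LHS by parts once:
  ∫_0^1/2 −u'' v dx = −[u'(x) v(x)]_0^1/2 + ∫_0^1/2 u'(x) v'(x) dx.
Thus ∫_0^1/2 u'(x) v'(x) dx = ∫_0^1/2 f(x) v(x) dx + [u'(x) v(x)]_0^1/2.
Choose V so that boundary terms are either known or forced to vanish.
u has homogeneous Neumann: u'(0) = u'(1/2) = 0. So [u' v]_0^1/2 = 0·v(1/2) − 0·v(0) = 0 for any v; take V = H^1(0, 1/2).
Weak formulation: find u (satisfying any essential BC) such that ∫_0^1/2 u'(x) v'(x) dx = ∫_0^1/2 f v dx for all v ∈ V (homogeneous Neumann, so boundary terms vanish).
Substituting f(x) = 5*cos(2*π*x), the right-hand side is ∫_0^1/2 (5*cos(2*π*x)) v dx.
Compatibility check (pure Neumann): taking v ≡ 1 ∈ V gives 0 = ∫_0^1/2 f dx + (0) − (0), i.e. ∫_0^1/2 f dx must equal u'(0) − u'(1/2) = 0. Indeed ∫_0^1/2 (5*cos(2*π*x)) dx = 0, so the data are compatible. The solution is then unique only up to an additive constant (fix it e.g. by requiring ∫_0^1/2 u dx = 0).


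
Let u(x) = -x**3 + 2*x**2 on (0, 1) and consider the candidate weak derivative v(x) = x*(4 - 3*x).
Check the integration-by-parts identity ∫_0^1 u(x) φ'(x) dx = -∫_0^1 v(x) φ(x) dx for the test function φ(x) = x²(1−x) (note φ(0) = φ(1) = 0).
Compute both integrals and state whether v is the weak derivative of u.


LHS = -1/10, RHS = -1/10. Yes, v = u' weakly.

u(x) = -x**3 + 2*x**2, classical derivative u'(x) = -3*x**2 + 4*x.
φ(x) = x²(1−x), so φ'(x) = x*(2 - 3*x).
Note φ(0) = φ(1) = 0, so the boundary term u·φ vanishes.
LHS = ∫_0^1 u(x) φ'(x) dx = ∫_0^1 (3*x^5 - 8*x^4 + 4*x^3) dx. Term by term:
  ∫_0^1 3*x^5 dx = 1/2;  ∫_0^1 -8*x^4 dx = -8/5;  ∫_0^1 4*x^3 dx = 1.
Sum: 1/2 − 8/5 + 1 = -1/10.
So LHS = -1/10.
∫_0^1 v(x) φ(x) dx = ∫_0^1 (3*x^5 - 7*x^4 + 4*x^3) dx. Term by term:
  ∫_0^1 3*x^5 dx = 1/2;  ∫_0^1 -7*x^4 dx = -7/5;  ∫_0^1 4*x^3 dx = 1.
Sum: 1/2 − 7/5 + 1 = 1/10.
So RHS = -∫_0^1 v(x) φ(x) dx = -1/10.
LHS = RHS, so the identity holds for this test φ.
Moreover u is smooth here and v(x) = u'(x) = -3*x**2 + 4*x pointwise, so the identity holds for every test function. Hence v is the weak derivative of u.


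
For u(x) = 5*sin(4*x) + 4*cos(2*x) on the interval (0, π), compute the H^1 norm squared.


||u||_{H^1(0,π)}^2 = 505*π/2

u'(x) = -8*sin(2*x) + 20*cos(4*x).
Expand u² and (u')² and integrate term by term on (0, π), using: for integers n ≥ 1, ∫_0^π sin²(nx) dx = ∫_0^π cos²(nx) dx = π/2; for n ≠ n', ∫_0^π sin(nx)sin(n'x) dx = ∫_0^π cos(nx)cos(n'x) dx = 0; and by product-to-sum, ∫_0^π sin(nx)cos(n'x) dx = ½∫_0^π [sin((n+n')x) + sin((n−n')x)] dx, which is 0 when n+n' is even and 2n/(n²−n'²) when n+n' is odd (it need not vanish on (0, π)).
  u² squared terms: (4)²·∫cos(2x)² dx = 16·π/2 = 8*π;  (5)²·∫sin(4x)² dx = 25·π/2 = 25*π/2.
  u² cross terms: 2·(4)·(5)·∫cos(2x)·sin(4x) dx = 40·(0) = 0.
  So ∫_0^π u² dx = 8*π + 25*π/2 + 0 = 41*π/2.
  (u')² squared terms: (-8)²·∫sin(2x)² dx = 64·π/2 = 32*π;  (20)²·∫cos(4x)² dx = 400·π/2 = 200*π.
  (u')² cross terms: 2·(-8)·(20)·∫sin(2x)·cos(4x) dx = -320·(0) = 0.
  So ∫_0^π (u')² dx = 32*π + 200*π + 0 = 232*π.
||u||_{H^1}^2 = (41*π/2) + (232*π) = 505*π/2.


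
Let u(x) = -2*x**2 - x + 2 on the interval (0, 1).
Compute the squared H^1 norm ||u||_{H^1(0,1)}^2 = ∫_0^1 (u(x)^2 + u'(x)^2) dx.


||u||_{H^1}^2 = 59/5

The H^1 norm (squared) on an interval (0, L) is
  ||u||_{H^1}^2 = ∫_0^L u(x)^2 dx + ∫_0^L u'(x)^2 dx.
Compute u'(x) = -4*x - 1.
Then u(x)^2 = 4*x**4 + 4*x**3 - 7*x**2 - 4*x + 4 and u'(x)^2 = 16*x**2 + 8*x + 1.
Integrate each monomial from 0 to 1 using ∫_0^1 c·x^n dx = c·1^(n+1)/(n+1):
  ∫_0^1 u(x)^2 dx = ∫_0^1 (4*x^4 + 4*x^3 - 7*x^2 - 4*x + 4) dx. Term by term:
    ∫_0^1 4*x^4 dx = 4/5;  ∫_0^1 4*x^3 dx = 1;  ∫_0^1 -7*x^2 dx = -7/3;
    ∫_0^1 -4*x dx = -2;  ∫_0^1 4 dx = 4.
  Sum: 4/5 + 1 − 7/3 − 2 + 4 = 22/15.
  ∫_0^1 u'(x)^2 dx = ∫_0^1 (16*x^2 + 8*x + 1) dx. Term by term:
    ∫_0^1 16*x^2 dx = 16/3;  ∫_0^1 8*x dx = 4;  ∫_0^1 1 dx = 1.
  Sum: 16/3 + 4 + 1 = 31/3.
Adding: ||u||_{H^1}^2 = 22/15 + 31/3 = 59/5.


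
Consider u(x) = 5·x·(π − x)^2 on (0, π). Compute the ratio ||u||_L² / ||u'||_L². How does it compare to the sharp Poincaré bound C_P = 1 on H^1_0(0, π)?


||u||_L² / ||u'||_L² = sqrt(14)*π/14 < C_P = 1.

u(x) = 5·x·(π − x)^2, so u'(x) = 5*(x - π)*(3*x - π).
u(x) = 5·x·(π − x)^2 vanishes at x = 0 and x = π, so u ∈ H^1_0(0, π). Differentiate via the product rule and integrate the resulting polynomials term by term.
  ∫_0^π u² dx = ∫_0^π (25*x^6 - 100*π*x^5 + 150*π^2*x^4 - 100*π^3*x^3 + 25*π^4*x^2) dx. Term by term:
    ∫_0^π 25*x^6 dx = 25*π^7/7;  ∫_0^π -100*π*x^5 dx = -50*π^7/3;  ∫_0^π 150*π^2*x^4 dx = 30*π^7;
    ∫_0^π -100*π^3*x^3 dx = -25*π^7;  ∫_0^π 25*π^4*x^2 dx = 25*π^7/3.
  Sum: 25*π^7/7 − 50*π^7/3 + 30*π^7 − 25*π^7 + 25*π^7/3 = 5*π^7/21.
  ∫_0^π (u')² dx = ∫_0^π (225*x^4 - 600*π*x^3 + 550*π^2*x^2 - 200*π^3*x + 25*π^4) dx. Term by term:
    ∫_0^π 225*x^4 dx = 45*π^5;  ∫_0^π -600*π*x^3 dx = -150*π^5;  ∫_0^π 550*π^2*x^2 dx = 550*π^5/3;
    ∫_0^π -200*π^3*x dx = -100*π^5;  ∫_0^π 25*π^4 dx = 25*π^5.
  Sum: 45*π^5 − 150*π^5 + 550*π^5/3 − 100*π^5 + 25*π^5 = 10*π^5/3.
∫_0^π u² dx = 5*π^7/21, so ||u||_L² = sqrt(105)*π^(7/2)/21.
∫_0^π (u')² dx = 10*π^5/3, so ||u'||_L² = sqrt(30)*π^(5/2)/3.
Ratio ||u||_L² / ||u'||_L² = sqrt(14)*π/14.
Sharp Poincaré constant on H^1_0(0, π) is C_P = L/π = 1, achieved by sin(x).
A polynomial bump cannot attain the sharp Poincaré constant (only the first sine eigenfunction does), so the ratio is strictly less than C_P, consistent with ||u||_L² ≤ C_P ||u'||_L².


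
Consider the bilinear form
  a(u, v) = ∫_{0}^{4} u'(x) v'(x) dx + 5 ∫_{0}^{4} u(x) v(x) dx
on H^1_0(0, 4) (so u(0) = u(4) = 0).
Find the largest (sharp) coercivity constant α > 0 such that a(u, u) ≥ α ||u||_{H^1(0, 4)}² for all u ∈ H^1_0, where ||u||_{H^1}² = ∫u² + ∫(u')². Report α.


α = 1

Coercivity of a(·,·) on H^1_0(0, 4) means a(u, u) ≥ α ||u||_{H^1}² for every u ∈ H^1_0.
The interval has length L = 4, and Poincaré/coercivity depend only on L. Here a(u, u) = ∫(u')² + (5)·∫u².
Here c = 5 ≥ 1, so a(u,u) = ∫(u')² + c∫u² ≥ ∫(u')² + ∫u² = ||u||_{H^1}², i.e. α = 1 works. No larger α is possible: a(u,u) ≥ α||u||_{H^1}² means (1−α)∫(u')² ≥ (α−c)∫u², and for the modes u_n = sin(nπ(x−x₀)/L) (x₀ the left endpoint) one has ∫u_n²/∫(u_n')² = (L/(nπ))² → 0, so a(u_n,u_n)/||u_n||_{H^1}² → 1. Hence the optimal constant is α = 1.
Therefore α = 1.


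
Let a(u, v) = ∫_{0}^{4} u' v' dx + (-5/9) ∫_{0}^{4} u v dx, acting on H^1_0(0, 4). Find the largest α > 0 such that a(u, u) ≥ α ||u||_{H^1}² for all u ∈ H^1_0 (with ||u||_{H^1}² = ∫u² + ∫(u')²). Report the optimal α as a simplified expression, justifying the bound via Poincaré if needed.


α = (-80/9 + π^2)/(π^2 + 16)

Coercivity of a(·,·) on H^1_0(0, 4) means a(u, u) ≥ α ||u||_{H^1}² for every u ∈ H^1_0.
The interval has length L = 4, and Poincaré/coercivity depend only on L. Here a(u, u) = ∫(u')² + (-5/9)·∫u².
Here c = -5/9 < 0 with |c| < (π/L)² = π^2/16, so coercivity still holds. The condition a(u,u) ≥ α||u||_{H^1}² reads (1−α)∫(u')² ≥ (α−c)∫u². Any admissible α is ≤ 1 (rapidly oscillating u have ∫u²/∫(u')² → 0), and α = 1 would force 0 ≥ (1−c)∫u², impossible since c < 1; so 1−α > 0. By the sharp Poincaré inequality on H^1_0 of an interval of length L, ∫(u')² ≥ (π/L)²∫u² with equality for the first sine mode sin(π(x−x₀)/L) (x₀ the left endpoint), so the inequality holds for all u iff (1−α)(π/L)² ≥ α − c, i.e. α ≤ ((π/L)² + c)/((π/L)² + 1) = (1 + c(L/π)²)/(1 + (L/π)²). (Direct route, valid since c ≤ 0: Poincaré gives c∫u² ≥ c(L/π)²∫(u')², so a(u,u) ≥ (1 + c(L/π)²)∫(u')², while ||u||_{H^1}² ≤ (1 + (L/π)²)∫(u')²; dividing yields the same α.) With (π/L)² = π^2/16 and c = -5/9, the largest admissible constant is α = ((π/L)² + c)/((π/L)² + 1).
Simplifying, α = (-80/9 + π^2)/(π^2 + 16).


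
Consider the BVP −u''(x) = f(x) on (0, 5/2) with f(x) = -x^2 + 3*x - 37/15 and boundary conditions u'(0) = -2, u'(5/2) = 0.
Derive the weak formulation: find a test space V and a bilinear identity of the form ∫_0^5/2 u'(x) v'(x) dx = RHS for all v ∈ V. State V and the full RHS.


V = H^1(0, 5/2) (v unrestricted at boundary; u is determined up to an additive constant); weak form: ∫_0^5/2 u'v' dx = ∫_0^5/2 (-x^2 + 3*x - 37/15) v dx + 2·v(0) for all v ∈ V.

Multiply both sides by a test function v and integrate from 0 to 5/2:
  ∫_0^5/2 −u''(x) v(x) dx = ∫_0^5/2 f(x) v(x) dx.
Integrate the LHS by parts once:
  ∫_0^5/2 −u'' v dx = −[u'(x) v(x)]_0^5/2 + ∫_0^5/2 u'(x) v'(x) dx.
Thus ∫_0^5/2 u'(x) v'(x) dx = ∫_0^5/2 f(x) v(x) dx + [u'(x) v(x)]_0^5/2.
Choose V so that boundary terms are either known or forced to vanish.
u has inhomogeneous Neumann u'(0) = -2, u'(5/2) = 0. [u' v]_0^5/2 = (0)·v(5/2) − (-2)·v(0) = 2·v(0). Take V = H^1(0, 5/2); boundary term becomes part of RHS.
Weak formulation: find u (satisfying any essential BC) such that ∫_0^5/2 u'(x) v'(x) dx = ∫_0^5/2 f v dx + 2·v(0) for all v ∈ V (Neumann data are natural BCs: they enter the RHS as boundary terms).
Substituting f(x) = -x^2 + 3*x - 37/15, the right-hand side is ∫_0^5/2 (-x^2 + 3*x - 37/15) v dx + 2·v(0).
Compatibility check (pure Neumann): taking v ≡ 1 ∈ V gives 0 = ∫_0^5/2 f dx + (0) − (-2), i.e. ∫_0^5/2 f dx must equal u'(0) − u'(5/2) = -2. Indeed ∫_0^5/2 (-x^2 + 3*x - 37/15) dx = -2, so the data are compatible. The solution is then unique only up to an additive constant (fix it e.g. by requiring ∫_0^5/2 u dx = 0).


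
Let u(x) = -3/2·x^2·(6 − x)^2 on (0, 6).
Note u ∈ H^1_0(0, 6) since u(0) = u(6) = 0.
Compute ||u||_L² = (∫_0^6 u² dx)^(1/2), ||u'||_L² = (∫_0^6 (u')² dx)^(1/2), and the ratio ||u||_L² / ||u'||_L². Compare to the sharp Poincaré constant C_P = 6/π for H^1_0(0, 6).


||u||_L² / ||u'||_L² = sqrt(3) < C_P = 6/π.

u(x) = -3/2·x^2·(6 − x)^2, so u'(x) = 6*x*(-x^2 + 9*x - 18).
u(x) = -3/2·x^2·(6 − x)^2 vanishes at x = 0 and x = 6, so u ∈ H^1_0(0, 6). Differentiate via the product rule and integrate the resulting polynomials term by term.
  ∫_0^6 u² dx = ∫_0^6 (9*x^8/4 - 54*x^7 + 486*x^6 - 1944*x^5 + 2916*x^4) dx. Term by term:
    ∫_0^6 9*x^8/4 dx = 2519424;  ∫_0^6 -54*x^7 dx = -11337408;  ∫_0^6 486*x^6 dx = 136048896/7;
    ∫_0^6 -1944*x^5 dx = -15116544;  ∫_0^6 2916*x^4 dx = 22674816/5.
  Sum: 2519424 − 11337408 + 136048896/7 − 15116544 + 22674816/5 = 1259712/35.
  ∫_0^6 (u')² dx = ∫_0^6 (36*x^6 - 648*x^5 + 4212*x^4 - 11664*x^3 + 11664*x^2) dx. Term by term:
    ∫_0^6 36*x^6 dx = 10077696/7;  ∫_0^6 -648*x^5 dx = -5038848;  ∫_0^6 4212*x^4 dx = 32752512/5;
    ∫_0^6 -11664*x^3 dx = -3779136;  ∫_0^6 11664*x^2 dx = 839808.
  Sum: 10077696/7 − 5038848 + 32752512/5 − 3779136 + 839808 = 419904/35.
∫_0^6 u² dx = 1259712/35, so ||u||_L² = 648*sqrt(105)/35.
∫_0^6 (u')² dx = 419904/35, so ||u'||_L² = 648*sqrt(35)/35.
Ratio ||u||_L² / ||u'||_L² = sqrt(3).
Sharp Poincaré constant on H^1_0(0, 6) is C_P = L/π = 6/π, achieved by sin(π/6·x).
A polynomial bump cannot attain the sharp Poincaré constant (only the first sine eigenfunction does), so the ratio is strictly less than C_P, consistent with ||u||_L² ≤ C_P ||u'||_L².


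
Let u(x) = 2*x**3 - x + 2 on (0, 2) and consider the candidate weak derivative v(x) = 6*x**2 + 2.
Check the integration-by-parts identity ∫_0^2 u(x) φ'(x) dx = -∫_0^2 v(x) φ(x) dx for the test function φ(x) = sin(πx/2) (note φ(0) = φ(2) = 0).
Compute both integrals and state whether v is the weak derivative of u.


LHS = -44/π + 192/π^3, RHS = -56/π + 192/π^3. No, v is not the weak derivative of u.

u(x) = 2*x**3 - x + 2, classical derivative u'(x) = 6*x**2 - 1.
φ(x) = sin(πx/2), so φ'(x) = π*cos(π*x/2)/2.
Note φ(0) = φ(2) = 0, so the boundary term u·φ vanishes.
LHS = ∫_0^2 u(x) φ'(x) dx = ∫_0^2 (π*x^3*cos(π*x/2) - π*x*cos(π*x/2)/2 + π*cos(π*x/2)) dx. Term by term:
  ∫_0^2 π*cos(π*x/2) dx = 0;  ∫_0^2 π*x^3*cos(π*x/2) dx = -48/π + 192/π^3;  ∫_0^2 -π*x*cos(π*x/2)/2 dx = 4/π.
Sum: 0 + -48/π + 192/π^3 + 4/π = -44/π + 192/π^3.
So LHS = -44/π + 192/π^3.
∫_0^2 v(x) φ(x) dx = ∫_0^2 (6*x^2*sin(π*x/2) + 2*sin(π*x/2)) dx. Term by term:
  ∫_0^2 2*sin(π*x/2) dx = 8/π;  ∫_0^2 6*x^2*sin(π*x/2) dx = -192/π^3 + 48/π.
Sum: 8/π + -192/π^3 + 48/π = -192/π^3 + 56/π.
So RHS = -∫_0^2 v(x) φ(x) dx = -56/π + 192/π^3.
LHS − RHS = 12/π ≠ 0, so the identity fails.
(For a valid weak derivative the identity must hold for EVERY test function, in particular this one. The failure shows v is NOT the weak derivative of u.)
Correct weak derivative would be u'(x) = 6*x**2 - 1.


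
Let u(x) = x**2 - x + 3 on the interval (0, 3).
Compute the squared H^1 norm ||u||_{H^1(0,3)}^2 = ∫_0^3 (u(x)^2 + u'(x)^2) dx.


||u||_{H^1}^2 = 921/10

The H^1 norm (squared) on an interval (0, L) is
  ||u||_{H^1}^2 = ∫_0^L u(x)^2 dx + ∫_0^L u'(x)^2 dx.
Compute u'(x) = 2*x - 1.
Then u(x)^2 = x**4 - 2*x**3 + 7*x**2 - 6*x + 9 and u'(x)^2 = 4*x**2 - 4*x + 1.
Integrate each monomial from 0 to 3 using ∫_0^3 c·x^n dx = c·3^(n+1)/(n+1):
  ∫_0^3 u(x)^2 dx = ∫_0^3 (x^4 - 2*x^3 + 7*x^2 - 6*x + 9) dx. Term by term:
    ∫_0^3 x^4 dx = 243/5;  ∫_0^3 -2*x^3 dx = -81/2;  ∫_0^3 7*x^2 dx = 63;
    ∫_0^3 -6*x dx = -27;  ∫_0^3 9 dx = 27.
  Sum: 243/5 − 81/2 + 63 − 27 + 27 = 711/10.
  ∫_0^3 u'(x)^2 dx = ∫_0^3 (4*x^2 - 4*x + 1) dx. Term by term:
    ∫_0^3 4*x^2 dx = 36;  ∫_0^3 -4*x dx = -18;  ∫_0^3 1 dx = 3.
  Sum: 36 − 18 + 3 = 21.
Adding: ||u||_{H^1}^2 = 711/10 + 21 = 921/10.


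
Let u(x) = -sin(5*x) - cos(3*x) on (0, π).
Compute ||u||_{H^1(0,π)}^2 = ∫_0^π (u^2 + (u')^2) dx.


||u||_{H^1(0,π)}^2 = 18*π

u'(x) = 3*sin(3*x) - 5*cos(5*x).
Expand u² and (u')² and integrate term by term on (0, π), using: for integers n ≥ 1, ∫_0^π sin²(nx) dx = ∫_0^π cos²(nx) dx = π/2; for n ≠ n', ∫_0^π sin(nx)sin(n'x) dx = ∫_0^π cos(nx)cos(n'x) dx = 0; and by product-to-sum, ∫_0^π sin(nx)cos(n'x) dx = ½∫_0^π [sin((n+n')x) + sin((n−n')x)] dx, which is 0 when n+n' is even and 2n/(n²−n'²) when n+n' is odd (it need not vanish on (0, π)).
  u² squared terms: (-1)²·∫cos(3x)² dx = 1·π/2 = π/2;  (-1)²·∫sin(5x)² dx = 1·π/2 = π/2.
  u² cross terms: 2·(-1)·(-1)·∫cos(3x)·sin(5x) dx = 2·(0) = 0.
  So ∫_0^π u² dx = π/2 + π/2 + 0 = π.
  (u')² squared terms: (-5)²·∫cos(5x)² dx = 25·π/2 = 25*π/2;  (3)²·∫sin(3x)² dx = 9·π/2 = 9*π/2.
  (u')² cross terms: 2·(-5)·(3)·∫cos(5x)·sin(3x) dx = -30·(0) = 0.
  So ∫_0^π (u')² dx = 25*π/2 + 9*π/2 + 0 = 17*π.
||u||_{H^1}^2 = (π) + (17*π) = 18*π.


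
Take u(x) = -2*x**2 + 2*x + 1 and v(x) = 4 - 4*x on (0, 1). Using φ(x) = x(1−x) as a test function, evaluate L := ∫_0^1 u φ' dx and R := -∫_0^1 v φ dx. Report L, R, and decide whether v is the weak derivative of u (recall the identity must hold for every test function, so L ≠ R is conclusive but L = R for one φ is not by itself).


LHS = 0, RHS = -1/3. No, v is not the weak derivative of u.

u(x) = -2*x**2 + 2*x + 1, classical derivative u'(x) = 2 - 4*x.
φ(x) = x(1−x), so φ'(x) = 1 - 2*x.
Note φ(0) = φ(1) = 0, so the boundary term u·φ vanishes.
LHS = ∫_0^1 u(x) φ'(x) dx = ∫_0^1 (4*x^3 - 6*x^2 + 1) dx. Term by term:
  ∫_0^1 4*x^3 dx = 1;  ∫_0^1 -6*x^2 dx = -2;  ∫_0^1 1 dx = 1.
Sum: 1 − 2 + 1 = 0.
So LHS = 0.
∫_0^1 v(x) φ(x) dx = ∫_0^1 (4*x^3 - 8*x^2 + 4*x) dx. Term by term:
  ∫_0^1 4*x^3 dx = 1;  ∫_0^1 -8*x^2 dx = -8/3;  ∫_0^1 4*x dx = 2.
Sum: 1 − 8/3 + 2 = 1/3.
So RHS = -∫_0^1 v(x) φ(x) dx = -1/3.
LHS − RHS = 1/3 ≠ 0, so the identity fails.
(For a valid weak derivative the identity must hold for EVERY test function, in particular this one. The failure shows v is NOT the weak derivative of u.)
Correct weak derivative would be u'(x) = 2 - 4*x.


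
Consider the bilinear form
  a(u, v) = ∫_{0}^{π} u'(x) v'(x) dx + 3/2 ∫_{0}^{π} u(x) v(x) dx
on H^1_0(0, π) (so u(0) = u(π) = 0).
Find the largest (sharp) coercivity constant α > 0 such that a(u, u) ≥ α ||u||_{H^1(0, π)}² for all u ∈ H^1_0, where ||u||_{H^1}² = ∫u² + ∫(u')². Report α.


α = 1

Coercivity of a(·,·) on H^1_0(0, π) means a(u, u) ≥ α ||u||_{H^1}² for every u ∈ H^1_0.
The interval has length L = π, and Poincaré/coercivity depend only on L. Here a(u, u) = ∫(u')² + (3/2)·∫u².
Here c = 3/2 ≥ 1, so a(u,u) = ∫(u')² + c∫u² ≥ ∫(u')² + ∫u² = ||u||_{H^1}², i.e. α = 1 works. No larger α is possible: a(u,u) ≥ α||u||_{H^1}² means (1−α)∫(u')² ≥ (α−c)∫u², and for the modes u_n = sin(nπ(x−x₀)/L) (x₀ the left endpoint) one has ∫u_n²/∫(u_n')² = (L/(nπ))² → 0, so a(u_n,u_n)/||u_n||_{H^1}² → 1. Hence the optimal constant is α = 1.
Therefore α = 1.


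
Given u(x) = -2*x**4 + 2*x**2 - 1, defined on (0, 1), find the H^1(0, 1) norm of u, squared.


||u||_{H^1}^2 = 101/45

The H^1 norm (squared) on an interval (0, L) is
  ||u||_{H^1}^2 = ∫_0^L u(x)^2 dx + ∫_0^L u'(x)^2 dx.
Compute u'(x) = -8*x**3 + 4*x.
Then u(x)^2 = 4*x**8 - 8*x**6 + 8*x**4 - 4*x**2 + 1 and u'(x)^2 = 64*x**6 - 64*x**4 + 16*x**2.
Integrate each monomial from 0 to 1 using ∫_0^1 c·x^n dx = c·1^(n+1)/(n+1):
  ∫_0^1 u(x)^2 dx = ∫_0^1 (4*x^8 - 8*x^6 + 8*x^4 - 4*x^2 + 1) dx. Term by term:
    ∫_0^1 4*x^8 dx = 4/9;  ∫_0^1 -8*x^6 dx = -8/7;  ∫_0^1 8*x^4 dx = 8/5;
    ∫_0^1 -4*x^2 dx = -4/3;  ∫_0^1 1 dx = 1.
  Sum: 4/9 − 8/7 + 8/5 − 4/3 + 1 = 179/315.
  ∫_0^1 u'(x)^2 dx = ∫_0^1 (64*x^6 - 64*x^4 + 16*x^2) dx. Term by term:
    ∫_0^1 64*x^6 dx = 64/7;  ∫_0^1 -64*x^4 dx = -64/5;  ∫_0^1 16*x^2 dx = 16/3.
  Sum: 64/7 − 64/5 + 16/3 = 176/105.
Adding: ||u||_{H^1}^2 = 179/315 + 176/105 = 101/45.


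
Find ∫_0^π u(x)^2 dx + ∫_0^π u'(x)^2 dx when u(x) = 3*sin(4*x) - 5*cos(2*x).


||u||_{H^1(0,π)}^2 = 139*π

u'(x) = 10*sin(2*x) + 12*cos(4*x).
Expand u² and (u')² and integrate term by term on (0, π), using: for integers n ≥ 1, ∫_0^π sin²(nx) dx = ∫_0^π cos²(nx) dx = π/2; for n ≠ n', ∫_0^π sin(nx)sin(n'x) dx = ∫_0^π cos(nx)cos(n'x) dx = 0; and by product-to-sum, ∫_0^π sin(nx)cos(n'x) dx = ½∫_0^π [sin((n+n')x) + sin((n−n')x)] dx, which is 0 when n+n' is even and 2n/(n²−n'²) when n+n' is odd (it need not vanish on (0, π)).
  u² squared terms: (-5)²·∫cos(2x)² dx = 25·π/2 = 25*π/2;  (3)²·∫sin(4x)² dx = 9·π/2 = 9*π/2.
  u² cross terms: 2·(-5)·(3)·∫cos(2x)·sin(4x) dx = -30·(0) = 0.
  So ∫_0^π u² dx = 25*π/2 + 9*π/2 + 0 = 17*π.
  (u')² squared terms: (10)²·∫sin(2x)² dx = 100·π/2 = 50*π;  (12)²·∫cos(4x)² dx = 144·π/2 = 72*π.
  (u')² cross terms: 2·(10)·(12)·∫sin(2x)·cos(4x) dx = 240·(0) = 0.
  So ∫_0^π (u')² dx = 50*π + 72*π + 0 = 122*π.
||u||_{H^1}^2 = (17*π) + (122*π) = 139*π.


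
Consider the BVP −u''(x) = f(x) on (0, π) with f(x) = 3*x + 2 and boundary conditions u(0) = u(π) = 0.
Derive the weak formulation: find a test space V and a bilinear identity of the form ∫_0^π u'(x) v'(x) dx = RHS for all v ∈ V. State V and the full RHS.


V = H^1_0(0, π) (so v(0) = v(π) = 0); weak form: ∫_0^π u'v' dx = ∫_0^π (3*x + 2) v dx for all v ∈ V.

Multiply both sides by a test function v and integrate from 0 to π:
  ∫_0^π −u''(x) v(x) dx = ∫_0^π f(x) v(x) dx.
Integrate the LHS by parts once:
  ∫_0^π −u'' v dx = −[u'(x) v(x)]_0^π + ∫_0^π u'(x) v'(x) dx.
Thus ∫_0^π u'(x) v'(x) dx = ∫_0^π f(x) v(x) dx + [u'(x) v(x)]_0^π.
Choose V so that boundary terms are either known or forced to vanish.
u is Dirichlet: u(0) = u(π) = 0. Let V = H^1_0(0, π); then v(0) = v(π) = 0, and [u' v]_0^π = 0.
Weak formulation: find u (satisfying any essential BC) such that ∫_0^π u'(x) v'(x) dx = ∫_0^π f v dx for all v ∈ V.
Substituting f(x) = 3*x + 2, the right-hand side is ∫_0^π (3*x + 2) v dx.


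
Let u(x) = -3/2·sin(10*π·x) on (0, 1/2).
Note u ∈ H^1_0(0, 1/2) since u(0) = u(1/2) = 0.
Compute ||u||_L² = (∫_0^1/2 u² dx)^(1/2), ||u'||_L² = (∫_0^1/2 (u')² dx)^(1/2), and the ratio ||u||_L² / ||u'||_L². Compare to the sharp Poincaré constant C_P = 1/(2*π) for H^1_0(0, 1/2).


||u||_L² / ||u'||_L² = 1/(10*π) < C_P = 1/(2*π).

u(x) = -3/2·sin(10*π·x), so u'(x) = -15*π*cos(10*π*x).
Writing u(x) = A·sin(kπx/L) with A = -3/2 and k = 5, use ∫_0^L sin²(kπx/L) dx = L/2 and ∫_0^L cos²(kπx/L) dx = L/2.
u² = 9/4·sin²(10*π·x) and (u')² = 225*π^2·cos²(10*π·x), and each of sin², cos² integrates to L/2 = 1/4 over (0, 1/2).
∫_0^1/2 u² dx = 9/16, so ||u||_L² = 3/4.
∫_0^1/2 (u')² dx = 225*π^2/4, so ||u'||_L² = 15*π/2.
Ratio ||u||_L² / ||u'||_L² = 1/(10*π).
Sharp Poincaré constant on H^1_0(0, 1/2) is C_P = L/π = 1/(2*π), achieved by sin(2*π·x).
This is the k = 5 harmonic; the ratio L/(kπ) is strictly less than C_P = L/π, consistent with the sharp inequality ||u||_L² ≤ C_P ||u'||_L².


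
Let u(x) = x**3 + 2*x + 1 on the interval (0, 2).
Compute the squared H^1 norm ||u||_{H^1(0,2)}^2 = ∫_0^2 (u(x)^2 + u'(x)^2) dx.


||u||_{H^1}^2 = 17866/105

The H^1 norm (squared) on an interval (0, L) is
  ||u||_{H^1}^2 = ∫_0^L u(x)^2 dx + ∫_0^L u'(x)^2 dx.
Compute u'(x) = 3*x**2 + 2.
Then u(x)^2 = x**6 + 4*x**4 + 2*x**3 + 4*x**2 + 4*x + 1 and u'(x)^2 = 9*x**4 + 12*x**2 + 4.
Integrate each monomial from 0 to 2 using ∫_0^2 c·x^n dx = c·2^(n+1)/(n+1):
  ∫_0^2 u(x)^2 dx = ∫_0^2 (x^6 + 4*x^4 + 2*x^3 + 4*x^2 + 4*x + 1) dx. Term by term:
    ∫_0^2 x^6 dx = 128/7;  ∫_0^2 4*x^4 dx = 128/5;  ∫_0^2 2*x^3 dx = 8;
    ∫_0^2 4*x^2 dx = 32/3;  ∫_0^2 4*x dx = 8;  ∫_0^2 1 dx = 2.
  Sum: 128/7 + 128/5 + 8 + 32/3 + 8 + 2 = 7618/105.
  ∫_0^2 u'(x)^2 dx = ∫_0^2 (9*x^4 + 12*x^2 + 4) dx. Term by term:
    ∫_0^2 9*x^4 dx = 288/5;  ∫_0^2 12*x^2 dx = 32;  ∫_0^2 4 dx = 8.
  Sum: 288/5 + 32 + 8 = 488/5.
Adding: ||u||_{H^1}^2 = 7618/105 + 488/5 = 17866/105.


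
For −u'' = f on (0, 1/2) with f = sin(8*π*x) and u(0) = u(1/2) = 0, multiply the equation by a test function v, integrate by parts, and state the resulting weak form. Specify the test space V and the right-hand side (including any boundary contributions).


V = H^1_0(0, 1/2) (so v(0) = v(1/2) = 0); weak form: ∫_0^1/2 u'v' dx = ∫_0^1/2 (sin(8*π*x)) v dx for all v ∈ V.

Multiply both sides by a test function v and integrate from 0 to 1/2:
  ∫_0^1/2 −u''(x) v(x) dx = ∫_0^1/2 f(x) v(x) dx.
Integrate the LHS by parts once:
  ∫_0^1/2 −u'' v dx = −[u'(x) v(x)]_0^1/2 + ∫_0^1/2 u'(x) v'(x) dx.
Thus ∫_0^1/2 u'(x) v'(x) dx = ∫_0^1/2 f(x) v(x) dx + [u'(x) v(x)]_0^1/2.
Choose V so that boundary terms are either known or forced to vanish.
u is Dirichlet: u(0) = u(1/2) = 0. Let V = H^1_0(0, 1/2); then v(0) = v(1/2) = 0, and [u' v]_0^1/2 = 0.
Weak formulation: find u (satisfying any essential BC) such that ∫_0^1/2 u'(x) v'(x) dx = ∫_0^1/2 f v dx for all v ∈ V.
Substituting f(x) = sin(8*π*x), the right-hand side is ∫_0^1/2 (sin(8*π*x)) v dx.


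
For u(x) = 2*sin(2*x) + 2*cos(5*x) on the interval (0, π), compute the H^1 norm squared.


||u||_{H^1(0,π)}^2 = -832/21 + 62*π

u'(x) = -10*sin(5*x) + 4*cos(2*x).
Expand u² and (u')² and integrate term by term on (0, π), using: for integers n ≥ 1, ∫_0^π sin²(nx) dx = ∫_0^π cos²(nx) dx = π/2; for n ≠ n', ∫_0^π sin(nx)sin(n'x) dx = ∫_0^π cos(nx)cos(n'x) dx = 0; and by product-to-sum, ∫_0^π sin(nx)cos(n'x) dx = ½∫_0^π [sin((n+n')x) + sin((n−n')x)] dx, which is 0 when n+n' is even and 2n/(n²−n'²) when n+n' is odd (it need not vanish on (0, π)).
  u² squared terms: (2)²·∫cos(5x)² dx = 4·π/2 = 2*π;  (2)²·∫sin(2x)² dx = 4·π/2 = 2*π.
  u² cross terms: 2·(2)·(2)·∫cos(5x)·sin(2x) dx = 8·(-4/21) = -32/21.
  So ∫_0^π u² dx = 2*π + 2*π − 32/21 = -32/21 + 4*π.
  (u')² squared terms: (-10)²·∫sin(5x)² dx = 100·π/2 = 50*π;  (4)²·∫cos(2x)² dx = 16·π/2 = 8*π.
  (u')² cross terms: 2·(-10)·(4)·∫sin(5x)·cos(2x) dx = -80·(10/21) = -800/21.
  So ∫_0^π (u')² dx = 50*π + 8*π − 800/21 = -800/21 + 58*π.
||u||_{H^1}^2 = (-32/21 + 4*π) + (-800/21 + 58*π) = -832/21 + 62*π.


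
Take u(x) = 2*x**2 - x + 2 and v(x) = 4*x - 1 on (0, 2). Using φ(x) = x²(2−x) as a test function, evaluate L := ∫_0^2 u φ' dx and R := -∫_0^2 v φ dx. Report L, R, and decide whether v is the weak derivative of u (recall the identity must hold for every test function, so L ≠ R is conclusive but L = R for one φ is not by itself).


LHS = -76/15, RHS = -76/15. Yes, v = u' weakly.

u(x) = 2*x**2 - x + 2, classical derivative u'(x) = 4*x - 1.
φ(x) = x²(2−x), so φ'(x) = x*(4 - 3*x).
Note φ(0) = φ(2) = 0, so the boundary term u·φ vanishes.
LHS = ∫_0^2 u(x) φ'(x) dx = ∫_0^2 (-6*x^4 + 11*x^3 - 10*x^2 + 8*x) dx. Term by term:
  ∫_0^2 -6*x^4 dx = -192/5;  ∫_0^2 11*x^3 dx = 44;  ∫_0^2 -10*x^2 dx = -80/3;
  ∫_0^2 8*x dx = 16.
Sum: -192/5 + 44 − 80/3 + 16 = -76/15.
So LHS = -76/15.
∫_0^2 v(x) φ(x) dx = ∫_0^2 (-4*x^4 + 9*x^3 - 2*x^2) dx. Term by term:
  ∫_0^2 -4*x^4 dx = -128/5;  ∫_0^2 9*x^3 dx = 36;  ∫_0^2 -2*x^2 dx = -16/3.
Sum: -128/5 + 36 − 16/3 = 76/15.
So RHS = -∫_0^2 v(x) φ(x) dx = -76/15.
LHS = RHS, so the identity holds for this test φ.
Moreover u is smooth here and v(x) = u'(x) = 4*x - 1 pointwise, so the identity holds for every test function. Hence v is the weak derivative of u.
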